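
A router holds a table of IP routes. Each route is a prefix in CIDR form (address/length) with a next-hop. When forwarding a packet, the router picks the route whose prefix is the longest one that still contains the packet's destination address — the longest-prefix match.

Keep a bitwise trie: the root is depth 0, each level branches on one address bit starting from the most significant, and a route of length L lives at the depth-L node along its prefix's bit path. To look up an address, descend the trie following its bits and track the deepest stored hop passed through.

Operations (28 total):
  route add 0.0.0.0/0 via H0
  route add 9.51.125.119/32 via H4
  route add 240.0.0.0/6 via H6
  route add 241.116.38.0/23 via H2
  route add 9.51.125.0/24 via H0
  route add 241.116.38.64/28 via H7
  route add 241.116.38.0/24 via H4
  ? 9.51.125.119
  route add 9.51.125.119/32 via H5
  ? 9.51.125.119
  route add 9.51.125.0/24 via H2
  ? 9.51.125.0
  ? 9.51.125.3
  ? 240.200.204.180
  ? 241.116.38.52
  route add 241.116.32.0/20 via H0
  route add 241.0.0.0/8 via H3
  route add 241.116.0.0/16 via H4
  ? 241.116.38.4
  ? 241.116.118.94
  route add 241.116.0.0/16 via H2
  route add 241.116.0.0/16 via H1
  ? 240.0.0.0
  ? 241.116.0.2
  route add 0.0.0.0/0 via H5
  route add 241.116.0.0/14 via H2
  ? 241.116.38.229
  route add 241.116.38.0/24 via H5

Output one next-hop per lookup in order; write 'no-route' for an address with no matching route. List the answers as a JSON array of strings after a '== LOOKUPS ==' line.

Trace:
  add 0.0.0.0/0 -> H0 at depth 0
  add 9.51.125.119/32 -> H4 at depth 32
  add 240.0.0.0/6 -> H6 at depth 6
  add 241.116.38.0/23 -> H2 at depth 23
  add 9.51.125.0/24 -> H0 at depth 24
  add 241.116.38.64/28 -> H7 at depth 28
  add 241.116.38.0/24 -> H4 at depth 24
  lookup 9.51.125.119: bits 00001001001100110111110101110111 walk d0:H0→d1:-→d2:-→d3:-→d4:-→d5:-→d6:-→d7:-→d8:-→d9:-→d10:-→d11:-→d12:-→d13:-→d14:-→d15:-→d16:-→d17:-→d18:-→d19:-→d20:-→d21:-→d22:-→d23:-→d24:H0→d25:-→d26:-→d27:-→d28:-→d29:-→d30:-→d31:-→d32:H4 -> H4
  add 9.51.125.119/32 -> H5 at depth 32
  lookup 9.51.125.119: bits 00001001001100110111110101110111 walk d0:H0→d1:-→d2:-→d3:-→d4:-→d5:-→d6:-→d7:-→d8:-→d9:-→d10:-→d11:-→d12:-→d13:-→d14:-→d15:-→d16:-→d17:-→d18:-→d19:-→d20:-→d21:-→d22:-→d23:-→d24:H0→d25:-→d26:-→d27:-→d28:-→d29:-→d30:-→d31:-→d32:H5 -> H5
  add 9.51.125.0/24 -> H2 at depth 24
  lookup 9.51.125.0: bits 0000100100110011011111010 walk d0:H0→d1:-→d2:-→d3:-→d4:-→d5:-→d6:-→d7:-→d8:-→d9:-→d10:-→d11:-→d12:-→d13:-→d14:-→d15:-→d16:-→d17:-→d18:-→d19:-→d20:-→d21:-→d22:-→d23:-→d24:H2→d25:- -> H2
  lookup 9.51.125.3: bits 0000100100110011011111010 walk d0:H0→d1:-→d2:-→d3:-→d4:-→d5:-→d6:-→d7:-→d8:-→d9:-→d10:-→d11:-→d12:-→d13:-→d14:-→d15:-→d16:-→d17:-→d18:-→d19:-→d20:-→d21:-→d22:-→d23:-→d24:H2→d25:- -> H2
  lookup 240.200.204.180: bits 1111000 walk d0:H0→d1:-→d2:-→d3:-→d4:-→d5:-→d6:H6→d7:- -> H6
  lookup 241.116.38.52: bits 1111000101110100001001100 walk d0:H0→d1:-→d2:-→d3:-→d4:-→d5:-→d6:H6→d7:-→d8:-→d9:-→d10:-→d11:-→d12:-→d13:-→d14:-→d15:-→d16:-→d17:-→d18:-→d19:-→d20:-→d21:-→d22:-→d23:H2→d24:H4→d25:- -> H4
  add 241.116.32.0/20 -> H0 at depth 20
  add 241.0.0.0/8 -> H3 at depth 8
  add 241.116.0.0/16 -> H4 at depth 16
  lookup 241.116.38.4: bits 1111000101110100001001100 walk d0:H0→d1:-→d2:-→d3:-→d4:-→d5:-→d6:H6→d7:-→d8:H3→d9:-→d10:-→d11:-→d12:-→d13:-→d14:-→d15:-→d16:H4→d17:-→d18:-→d19:-→d20:H0→d21:-→d22:-→d23:H2→d24:H4→d25:- -> H4
  lookup 241.116.118.94: bits 11110001011101000 walk d0:H0→d1:-→d2:-→d3:-→d4:-→d5:-→d6:H6→d7:-→d8:H3→d9:-→d10:-→d11:-→d12:-→d13:-→d14:-→d15:-→d16:H4→d17:- -> H4
  add 241.116.0.0/16 -> H2 at depth 16
  add 241.116.0.0/16 -> H1 at depth 16
  lookup 240.0.0.0: bits 1111000 walk d0:H0→d1:-→d2:-→d3:-→d4:-→d5:-→d6:H6→d7:- -> H6
  lookup 241.116.0.2: bits 111100010111010000 walk d0:H0→d1:-→d2:-→d3:-→d4:-→d5:-→d6:H6→d7:-→d8:H3→d9:-→d10:-→d11:-→d12:-→d13:-→d14:-→d15:-→d16:H1→d17:-→d18:- -> H1
  add 0.0.0.0/0 -> H5 at depth 0
  add 241.116.0.0/14 -> H2 at depth 14
  lookup 241.116.38.229: bits 111100010111010000100110 walk d0:H5→d1:-→d2:-→d3:-→d4:-→d5:-→d6:H6→d7:-→d8:H3→d9:-→d10:-→d11:-→d12:-→d13:-→d14:H2→d15:-→d16:H1→d17:-→d18:-→d19:-→d20:H0→d21:-→d22:-→d23:H2→d24:H4 -> H4
  add 241.116.38.0/24 -> H5 at depth 24

== LOOKUPS ==
["H4","H5","H2","H2","H6","H4","H4","H4","H6","H1","H4"]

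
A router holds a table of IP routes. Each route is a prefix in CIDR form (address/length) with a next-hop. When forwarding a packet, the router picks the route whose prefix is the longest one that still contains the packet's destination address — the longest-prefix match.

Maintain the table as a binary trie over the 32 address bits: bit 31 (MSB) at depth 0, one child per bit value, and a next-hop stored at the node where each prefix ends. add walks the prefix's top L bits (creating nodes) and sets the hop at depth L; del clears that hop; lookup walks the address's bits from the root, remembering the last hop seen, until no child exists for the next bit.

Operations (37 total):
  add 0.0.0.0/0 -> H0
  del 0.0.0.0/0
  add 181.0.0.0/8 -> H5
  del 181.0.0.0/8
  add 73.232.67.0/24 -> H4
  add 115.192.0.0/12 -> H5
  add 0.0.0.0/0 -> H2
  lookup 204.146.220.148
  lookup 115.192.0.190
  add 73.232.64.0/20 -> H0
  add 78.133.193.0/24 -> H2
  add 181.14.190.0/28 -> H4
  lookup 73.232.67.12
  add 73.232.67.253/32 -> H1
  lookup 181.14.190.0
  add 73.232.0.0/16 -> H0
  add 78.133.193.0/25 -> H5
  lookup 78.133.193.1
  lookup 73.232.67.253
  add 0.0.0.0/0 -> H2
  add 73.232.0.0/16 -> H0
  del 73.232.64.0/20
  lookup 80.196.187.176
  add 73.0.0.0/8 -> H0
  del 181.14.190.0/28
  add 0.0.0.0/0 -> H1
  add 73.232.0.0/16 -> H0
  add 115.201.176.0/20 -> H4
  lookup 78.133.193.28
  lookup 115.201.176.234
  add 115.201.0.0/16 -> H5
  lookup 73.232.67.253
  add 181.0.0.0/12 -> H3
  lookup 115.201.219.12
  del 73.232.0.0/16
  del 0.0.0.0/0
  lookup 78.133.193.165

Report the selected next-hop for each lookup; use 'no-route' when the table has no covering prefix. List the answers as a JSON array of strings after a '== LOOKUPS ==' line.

Trace:
  add 0.0.0.0/0 -> H0 at depth 0
  - 0.0.0.0/0 clear@0
  add 181.0.0.0/8 -> H5 at depth 8
  - 181.0.0.0/8 clear@8
  add 73.232.67.0/24 -> H4 at depth 24
  add 115.192.0.0/12 -> H5 at depth 12
  add 0.0.0.0/0 -> H2 at depth 0
  lookup 204.146.220.148: bits 1 walk d0:H2→d1:- -> H2
  lookup 115.192.0.190: bits 011100111100 walk d0:H2→d1:-→d2:-→d3:-→d4:-→d5:-→d6:-→d7:-→d8:-→d9:-→d10:-→d11:-→d12:H5 -> H5
  add 73.232.64.0/20 -> H0 at depth 20
  add 78.133.193.0/24 -> H2 at depth 24
  add 181.14.190.0/28 -> H4 at depth 28
  lookup 73.232.67.12: bits 010010011110100001000011 walk d0:H2→d1:-→d2:-→d3:-→d4:-→d5:-→d6:-→d7:-→d8:-→d9:-→d10:-→d11:-→d12:-→d13:-→d14:-→d15:-→d16:-→d17:-→d18:-→d19:-→d20:H0→d21:-→d22:-→d23:-→d24:H4 -> H4
  add 73.232.67.253/32 -> H1 at depth 32
  lookup 181.14.190.0: bits 1011010100001110101111100000 walk d0:H2→d1:-→d2:-→d3:-→d4:-→d5:-→d6:-→d7:-→d8:-→d9:-→d10:-→d11:-→d12:-→d13:-→d14:-→d15:-→d16:-→d17:-→d18:-→d19:-→d20:-→d21:-→d22:-→d23:-→d24:-→d25:-→d26:-→d27:-→d28:H4 -> H4
  add 73.232.0.0/16 -> H0 at depth 16
  add 78.133.193.0/25 -> H5 at depth 25
  lookup 78.133.193.1: bits 0100111010000101110000010 walk d0:H2→d1:-→d2:-→d3:-→d4:-→d5:-→d6:-→d7:-→d8:-→d9:-→d10:-→d11:-→d12:-→d13:-→d14:-→d15:-→d16:-→d17:-→d18:-→d19:-→d20:-→d21:-→d22:-→d23:-→d24:H2→d25:H5 -> H5
  lookup 73.232.67.253: bits 01001001111010000100001111111101 walk d0:H2→d1:-→d2:-→d3:-→d4:-→d5:-→d6:-→d7:-→d8:-→d9:-→d10:-→d11:-→d12:-→d13:-→d14:-→d15:-→d16:H0→d17:-→d18:-→d19:-→d20:H0→d21:-→d22:-→d23:-→d24:H4→d25:-→d26:-→d27:-→d28:-→d29:-→d30:-→d31:-→d32:H1 -> H1
  add 0.0.0.0/0 -> H2 at depth 0
  add 73.232.0.0/16 -> H0 at depth 16
  - 73.232.64.0/20 clear@20
  lookup 80.196.187.176: bits 010 walk d0:H2→d1:-→d2:-→d3:- -> H2
  add 73.0.0.0/8 -> H0 at depth 8
  - 181.14.190.0/28 clear@28
  add 0.0.0.0/0 -> H1 at depth 0
  add 73.232.0.0/16 -> H0 at depth 16
  add 115.201.176.0/20 -> H4 at depth 20
  lookup 78.133.193.28: bits 0100111010000101110000010 walk d0:H1→d1:-→d2:-→d3:-→d4:-→d5:-→d6:-→d7:-→d8:-→d9:-→d10:-→d11:-→d12:-→d13:-→d14:-→d15:-→d16:-→d17:-→d18:-→d19:-→d20:-→d21:-→d22:-→d23:-→d24:H2→d25:H5 -> H5
  lookup 115.201.176.234: bits 01110011110010011011 walk d0:H1→d1:-→d2:-→d3:-→d4:-→d5:-→d6:-→d7:-→d8:-→d9:-→d10:-→d11:-→d12:H5→d13:-→d14:-→d15:-→d16:-→d17:-→d18:-→d19:-→d20:H4 -> H4
  add 115.201.0.0/16 -> H5 at depth 16
  lookup 73.232.67.253: bits 01001001111010000100001111111101 walk d0:H1→d1:-→d2:-→d3:-→d4:-→d5:-→d6:-→d7:-→d8:H0→d9:-→d10:-→d11:-→d12:-→d13:-→d14:-→d15:-→d16:H0→d17:-→d18:-→d19:-→d20:-→d21:-→d22:-→d23:-→d24:H4→d25:-→d26:-→d27:-→d28:-→d29:-→d30:-→d31:-→d32:H1 -> H1
  add 181.0.0.0/12 -> H3 at depth 12
  lookup 115.201.219.12: bits 01110011110010011 walk d0:H1→d1:-→d2:-→d3:-→d4:-→d5:-→d6:-→d7:-→d8:-→d9:-→d10:-→d11:-→d12:H5→d13:-→d14:-→d15:-→d16:H5→d17:- -> H5
  - 73.232.0.0/16 clear@16
  - 0.0.0.0/0 clear@0
  lookup 78.133.193.165: bits 010011101000010111000001 walk d0:-→d1:-→d2:-→d3:-→d4:-→d5:-→d6:-→d7:-→d8:-→d9:-→d10:-→d11:-→d12:-→d13:-→d14:-→d15:-→d16:-→d17:-→d18:-→d19:-→d20:-→d21:-→d22:-→d23:-→d24:H2 -> H2

== LOOKUPS ==
["H2","H5","H4","H4","H5","H1","H2","H5","H4","H1","H5","H2"]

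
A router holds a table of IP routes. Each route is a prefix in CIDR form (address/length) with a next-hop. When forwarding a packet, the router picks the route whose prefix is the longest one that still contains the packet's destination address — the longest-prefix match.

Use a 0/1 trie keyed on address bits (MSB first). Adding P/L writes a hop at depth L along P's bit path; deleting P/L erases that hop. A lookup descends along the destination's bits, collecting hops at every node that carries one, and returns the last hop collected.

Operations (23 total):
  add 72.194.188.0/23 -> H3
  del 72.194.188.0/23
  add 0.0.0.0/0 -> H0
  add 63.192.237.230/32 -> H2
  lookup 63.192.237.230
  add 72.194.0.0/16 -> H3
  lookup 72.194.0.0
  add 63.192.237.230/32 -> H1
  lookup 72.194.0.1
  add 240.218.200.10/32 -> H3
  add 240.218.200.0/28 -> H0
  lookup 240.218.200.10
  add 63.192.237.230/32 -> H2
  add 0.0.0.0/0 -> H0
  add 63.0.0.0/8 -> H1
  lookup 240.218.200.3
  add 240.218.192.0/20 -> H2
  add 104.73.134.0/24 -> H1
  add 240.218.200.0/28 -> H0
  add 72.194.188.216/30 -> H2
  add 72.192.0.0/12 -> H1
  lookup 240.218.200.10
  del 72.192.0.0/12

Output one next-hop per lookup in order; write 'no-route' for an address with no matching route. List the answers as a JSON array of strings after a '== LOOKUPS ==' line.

Process each operation:
  add 72.194.188.0/23 -> H3 at depth 23
  del 72.194.188.0/23 (clear depth 23)
  add 0.0.0.0/0 -> H0 at depth 0
  add 63.192.237.230/32 -> H2 at depth 32
  Q 63.192.237.230: descend 00111111110000001110110111100110 ; hops seen [H0,H2] ; pick H2
  add 72.194.0.0/16 -> H3 at depth 16
  Q 72.194.0.0: descend 0100100011000010 ; hops seen [H0,H3] ; pick H3
  add 63.192.237.230/32 -> H1 at depth 32
  Q 72.194.0.1: descend 0100100011000010 ; hops seen [H0,H3] ; pick H3
  add 240.218.200.10/32 -> H3 at depth 32
  add 240.218.200.0/28 -> H0 at depth 28
  Q 240.218.200.10: descend 11110000110110101100100000001010 ; hops seen [H0,H0,H3] ; pick H3
  add 63.192.237.230/32 -> H2 at depth 32
  add 0.0.0.0/0 -> H0 at depth 0
  add 63.0.0.0/8 -> H1 at depth 8
  Q 240.218.200.3: descend 1111000011011010110010000000 ; hops seen [H0,H0] ; pick H0
  add 240.218.192.0/20 -> H2 at depth 20
  add 104.73.134.0/24 -> H1 at depth 24
  add 240.218.200.0/28 -> H0 at depth 28
  add 72.194.188.216/30 -> H2 at depth 30
  add 72.192.0.0/12 -> H1 at depth 12
  Q 240.218.200.10: descend 11110000110110101100100000001010 ; hops seen [H0,H2,H0,H3] ; pick H3
  del 72.192.0.0/12 (clear depth 12)

== LOOKUPS ==
["H2","H3","H3","H3","H0","H3"]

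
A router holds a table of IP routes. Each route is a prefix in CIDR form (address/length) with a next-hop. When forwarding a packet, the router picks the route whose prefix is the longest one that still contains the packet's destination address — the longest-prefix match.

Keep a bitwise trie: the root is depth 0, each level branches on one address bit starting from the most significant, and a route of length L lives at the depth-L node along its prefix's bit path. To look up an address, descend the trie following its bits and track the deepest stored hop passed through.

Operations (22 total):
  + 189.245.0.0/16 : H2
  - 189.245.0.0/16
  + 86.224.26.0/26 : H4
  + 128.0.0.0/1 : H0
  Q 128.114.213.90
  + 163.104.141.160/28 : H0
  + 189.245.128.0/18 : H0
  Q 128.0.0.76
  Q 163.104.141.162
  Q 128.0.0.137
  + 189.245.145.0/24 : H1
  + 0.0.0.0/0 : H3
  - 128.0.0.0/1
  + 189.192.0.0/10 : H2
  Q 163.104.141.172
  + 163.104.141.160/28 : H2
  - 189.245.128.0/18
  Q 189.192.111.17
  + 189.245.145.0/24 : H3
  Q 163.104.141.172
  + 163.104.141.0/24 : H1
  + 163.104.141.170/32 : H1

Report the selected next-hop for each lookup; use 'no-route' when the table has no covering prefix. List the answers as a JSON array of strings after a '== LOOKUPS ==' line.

Process each operation:
  + 189.245.0.0/16 (H2) depth=16
  del 189.245.0.0/16 (clear depth 16)
  + 86.224.26.0/26 (H4) depth=26
  + 128.0.0.0/1 (H0) depth=1
  Q 128.114.213.90: descend 10 ; hops seen [H0] ; pick H0
  + 163.104.141.160/28 (H0) depth=28
  + 189.245.128.0/18 (H0) depth=18
  Q 128.0.0.76: descend 10 ; hops seen [H0] ; pick H0
  Q 163.104.141.162: descend 1010001101101000100011011010 ; hops seen [H0,H0] ; pick H0
  Q 128.0.0.137: descend 10 ; hops seen [H0] ; pick H0
  + 189.245.145.0/24 (H1) depth=24
  + 0.0.0.0/0 (H3) depth=0
  del 128.0.0.0/1 (clear depth 1)
  + 189.192.0.0/10 (H2) depth=10
  Q 163.104.141.172: descend 1010001101101000100011011010 ; hops seen [H3,H0] ; pick H0
  + 163.104.141.160/28 (H2) depth=28
  del 189.245.128.0/18 (clear depth 18)
  Q 189.192.111.17: descend 1011110111 ; hops seen [H3,H2] ; pick H2
  + 189.245.145.0/24 (H3) depth=24
  Q 163.104.141.172: descend 1010001101101000100011011010 ; hops seen [H3,H2] ; pick H2
  + 163.104.141.0/24 (H1) depth=24
  + 163.104.141.170/32 (H1) depth=32

== LOOKUPS ==
["H0","H0","H0","H0","H0","H2","H2"]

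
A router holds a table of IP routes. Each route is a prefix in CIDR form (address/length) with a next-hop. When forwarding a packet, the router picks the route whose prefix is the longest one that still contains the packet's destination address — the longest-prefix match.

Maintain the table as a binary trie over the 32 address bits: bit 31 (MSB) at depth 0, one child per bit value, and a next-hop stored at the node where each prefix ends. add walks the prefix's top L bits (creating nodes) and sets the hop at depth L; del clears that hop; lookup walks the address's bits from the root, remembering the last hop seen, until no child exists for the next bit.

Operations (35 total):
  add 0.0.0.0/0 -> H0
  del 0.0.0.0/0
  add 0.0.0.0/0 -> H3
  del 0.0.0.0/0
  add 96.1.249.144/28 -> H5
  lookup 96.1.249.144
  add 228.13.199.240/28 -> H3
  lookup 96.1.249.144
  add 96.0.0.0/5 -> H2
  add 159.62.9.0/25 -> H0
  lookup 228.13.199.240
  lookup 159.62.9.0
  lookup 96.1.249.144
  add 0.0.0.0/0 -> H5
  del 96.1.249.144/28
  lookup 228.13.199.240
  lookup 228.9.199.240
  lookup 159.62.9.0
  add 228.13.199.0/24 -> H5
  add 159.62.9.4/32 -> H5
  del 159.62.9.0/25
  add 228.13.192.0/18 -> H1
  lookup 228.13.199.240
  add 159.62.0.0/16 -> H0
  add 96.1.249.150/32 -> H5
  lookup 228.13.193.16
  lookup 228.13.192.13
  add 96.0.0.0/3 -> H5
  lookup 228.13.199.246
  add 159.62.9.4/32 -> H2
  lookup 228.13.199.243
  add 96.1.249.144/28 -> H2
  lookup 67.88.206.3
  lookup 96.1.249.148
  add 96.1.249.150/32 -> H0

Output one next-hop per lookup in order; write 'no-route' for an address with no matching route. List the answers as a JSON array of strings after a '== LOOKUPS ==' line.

Trace:
  add 0.0.0.0/0 -> H0 at depth 0
  del 0.0.0.0/0 (clear depth 0)
  add 0.0.0.0/0 -> H3 at depth 0
  del 0.0.0.0/0 (clear depth 0)
  add 96.1.249.144/28 -> H5 at depth 28
  ? 96.1.249.144  path d0:-→d1:-→d2:-→d3:-→d4:-→d5:-→d6:-→d7:-→d8:-→d9:-→d10:-→d11:-→d12:-→d13:-→d14:-→d15:-→d16:-→d17:-→d18:-→d19:-→d20:-→d21:-→d22:-→d23:-→d24:-→d25:-→d26:-→d27:-→d28:H5  best=H5
  add 228.13.199.240/28 -> H3 at depth 28
  ? 96.1.249.144  path d0:-→d1:-→d2:-→d3:-→d4:-→d5:-→d6:-→d7:-→d8:-→d9:-→d10:-→d11:-→d12:-→d13:-→d14:-→d15:-→d16:-→d17:-→d18:-→d19:-→d20:-→d21:-→d22:-→d23:-→d24:-→d25:-→d26:-→d27:-→d28:H5  best=H5
  add 96.0.0.0/5 -> H2 at depth 5
  add 159.62.9.0/25 -> H0 at depth 25
  ? 228.13.199.240  path d0:-→d1:-→d2:-→d3:-→d4:-→d5:-→d6:-→d7:-→d8:-→d9:-→d10:-→d11:-→d12:-→d13:-→d14:-→d15:-→d16:-→d17:-→d18:-→d19:-→d20:-→d21:-→d22:-→d23:-→d24:-→d25:-→d26:-→d27:-→d28:H3  best=H3
  ? 159.62.9.0  path d0:-→d1:-→d2:-→d3:-→d4:-→d5:-→d6:-→d7:-→d8:-→d9:-→d10:-→d11:-→d12:-→d13:-→d14:-→d15:-→d16:-→d17:-→d18:-→d19:-→d20:-→d21:-→d22:-→d23:-→d24:-→d25:H0  best=H0
  ? 96.1.249.144  path d0:-→d1:-→d2:-→d3:-→d4:-→d5:H2→d6:-→d7:-→d8:-→d9:-→d10:-→d11:-→d12:-→d13:-→d14:-→d15:-→d16:-→d17:-→d18:-→d19:-→d20:-→d21:-→d22:-→d23:-→d24:-→d25:-→d26:-→d27:-→d28:H5  best=H5
  add 0.0.0.0/0 -> H5 at depth 0
  del 96.1.249.144/28 (clear depth 28)
  ? 228.13.199.240  path d0:H5→d1:-→d2:-→d3:-→d4:-→d5:-→d6:-→d7:-→d8:-→d9:-→d10:-→d11:-→d12:-→d13:-→d14:-→d15:-→d16:-→d17:-→d18:-→d19:-→d20:-→d21:-→d22:-→d23:-→d24:-→d25:-→d26:-→d27:-→d28:H3  best=H3
  ? 228.9.199.240  path d0:H5→d1:-→d2:-→d3:-→d4:-→d5:-→d6:-→d7:-→d8:-→d9:-→d10:-→d11:-→d12:-→d13:-  best=H5
  ? 159.62.9.0  path d0:H5→d1:-→d2:-→d3:-→d4:-→d5:-→d6:-→d7:-→d8:-→d9:-→d10:-→d11:-→d12:-→d13:-→d14:-→d15:-→d16:-→d17:-→d18:-→d19:-→d20:-→d21:-→d22:-→d23:-→d24:-→d25:H0  best=H0
  add 228.13.199.0/24 -> H5 at depth 24
  add 159.62.9.4/32 -> H5 at depth 32
  del 159.62.9.0/25 (clear depth 25)
  add 228.13.192.0/18 -> H1 at depth 18
  ? 228.13.199.240  path d0:H5→d1:-→d2:-→d3:-→d4:-→d5:-→d6:-→d7:-→d8:-→d9:-→d10:-→d11:-→d12:-→d13:-→d14:-→d15:-→d16:-→d17:-→d18:H1→d19:-→d20:-→d21:-→d22:-→d23:-→d24:H5→d25:-→d26:-→d27:-→d28:H3  best=H3
  add 159.62.0.0/16 -> H0 at depth 16
  add 96.1.249.150/32 -> H5 at depth 32
  ? 228.13.193.16  path d0:H5→d1:-→d2:-→d3:-→d4:-→d5:-→d6:-→d7:-→d8:-→d9:-→d10:-→d11:-→d12:-→d13:-→d14:-→d15:-→d16:-→d17:-→d18:H1→d19:-→d20:-→d21:-  best=H1
  ? 228.13.192.13  path d0:H5→d1:-→d2:-→d3:-→d4:-→d5:-→d6:-→d7:-→d8:-→d9:-→d10:-→d11:-→d12:-→d13:-→d14:-→d15:-→d16:-→d17:-→d18:H1→d19:-→d20:-→d21:-  best=H1
  add 96.0.0.0/3 -> H5 at depth 3
  ? 228.13.199.246  path d0:H5→d1:-→d2:-→d3:-→d4:-→d5:-→d6:-→d7:-→d8:-→d9:-→d10:-→d11:-→d12:-→d13:-→d14:-→d15:-→d16:-→d17:-→d18:H1→d19:-→d20:-→d21:-→d22:-→d23:-→d24:H5→d25:-→d26:-→d27:-→d28:H3  best=H3
  add 159.62.9.4/32 -> H2 at depth 32
  ? 228.13.199.243  path d0:H5→d1:-→d2:-→d3:-→d4:-→d5:-→d6:-→d7:-→d8:-→d9:-→d10:-→d11:-→d12:-→d13:-→d14:-→d15:-→d16:-→d17:-→d18:H1→d19:-→d20:-→d21:-→d22:-→d23:-→d24:H5→d25:-→d26:-→d27:-→d28:H3  best=H3
  add 96.1.249.144/28 -> H2 at depth 28
  ? 67.88.206.3  path d0:H5→d1:-→d2:-  best=H5
  ? 96.1.249.148  path d0:H5→d1:-→d2:-→d3:H5→d4:-→d5:H2→d6:-→d7:-→d8:-→d9:-→d10:-→d11:-→d12:-→d13:-→d14:-→d15:-→d16:-→d17:-→d18:-→d19:-→d20:-→d21:-→d22:-→d23:-→d24:-→d25:-→d26:-→d27:-→d28:H2→d29:-→d30:-  best=H2
  add 96.1.249.150/32 -> H0 at depth 32

== LOOKUPS ==
["H5","H5","H3","H0","H5","H3","H5","H0","H3","H1","H1","H3","H3","H5","H2"]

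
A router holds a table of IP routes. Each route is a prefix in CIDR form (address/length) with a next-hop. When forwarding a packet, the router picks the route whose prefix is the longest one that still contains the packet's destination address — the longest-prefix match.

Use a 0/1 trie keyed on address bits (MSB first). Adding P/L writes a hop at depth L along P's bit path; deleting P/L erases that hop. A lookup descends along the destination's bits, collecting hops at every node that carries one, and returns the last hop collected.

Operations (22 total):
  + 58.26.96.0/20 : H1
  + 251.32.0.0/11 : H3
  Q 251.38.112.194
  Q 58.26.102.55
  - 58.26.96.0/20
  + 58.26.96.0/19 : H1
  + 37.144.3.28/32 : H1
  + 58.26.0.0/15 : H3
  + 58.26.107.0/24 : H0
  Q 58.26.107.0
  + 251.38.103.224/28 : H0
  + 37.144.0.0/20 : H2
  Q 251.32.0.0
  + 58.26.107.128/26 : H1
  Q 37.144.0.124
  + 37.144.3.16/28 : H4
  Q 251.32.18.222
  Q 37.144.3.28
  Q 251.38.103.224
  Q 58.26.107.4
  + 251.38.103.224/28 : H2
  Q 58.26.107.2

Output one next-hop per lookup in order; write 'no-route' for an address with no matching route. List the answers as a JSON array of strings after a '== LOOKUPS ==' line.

Apply in order:
  + 58.26.96.0/20 (H1) depth=20
  + 251.32.0.0/11 (H3) depth=11
  ? 251.38.112.194  path d0:-→d1:-→d2:-→d3:-→d4:-→d5:-→d6:-→d7:-→d8:-→d9:-→d10:-→d11:H3  best=H3
  ? 58.26.102.55  path d0:-→d1:-→d2:-→d3:-→d4:-→d5:-→d6:-→d7:-→d8:-→d9:-→d10:-→d11:-→d12:-→d13:-→d14:-→d15:-→d16:-→d17:-→d18:-→d19:-→d20:H1  best=H1
  del 58.26.96.0/20 (clear depth 20)
  + 58.26.96.0/19 (H1) depth=19
  + 37.144.3.28/32 (H1) depth=32
  + 58.26.0.0/15 (H3) depth=15
  + 58.26.107.0/24 (H0) depth=24
  ? 58.26.107.0  path d0:-→d1:-→d2:-→d3:-→d4:-→d5:-→d6:-→d7:-→d8:-→d9:-→d10:-→d11:-→d12:-→d13:-→d14:-→d15:H3→d16:-→d17:-→d18:-→d19:H1→d20:-→d21:-→d22:-→d23:-→d24:H0  best=H0
  + 251.38.103.224/28 (H0) depth=28
  + 37.144.0.0/20 (H2) depth=20
  ? 251.32.0.0  path d0:-→d1:-→d2:-→d3:-→d4:-→d5:-→d6:-→d7:-→d8:-→d9:-→d10:-→d11:H3→d12:-→d13:-  best=H3
  + 58.26.107.128/26 (H1) depth=26
  ? 37.144.0.124  path d0:-→d1:-→d2:-→d3:-→d4:-→d5:-→d6:-→d7:-→d8:-→d9:-→d10:-→d11:-→d12:-→d13:-→d14:-→d15:-→d16:-→d17:-→d18:-→d19:-→d20:H2→d21:-→d22:-  best=H2
  + 37.144.3.16/28 (H4) depth=28
  ? 251.32.18.222  path d0:-→d1:-→d2:-→d3:-→d4:-→d5:-→d6:-→d7:-→d8:-→d9:-→d10:-→d11:H3→d12:-→d13:-  best=H3
  ? 37.144.3.28  path d0:-→d1:-→d2:-→d3:-→d4:-→d5:-→d6:-→d7:-→d8:-→d9:-→d10:-→d11:-→d12:-→d13:-→d14:-→d15:-→d16:-→d17:-→d18:-→d19:-→d20:H2→d21:-→d22:-→d23:-→d24:-→d25:-→d26:-→d27:-→d28:H4→d29:-→d30:-→d31:-→d32:H1  best=H1
  ? 251.38.103.224  path d0:-→d1:-→d2:-→d3:-→d4:-→d5:-→d6:-→d7:-→d8:-→d9:-→d10:-→d11:H3→d12:-→d13:-→d14:-→d15:-→d16:-→d17:-→d18:-→d19:-→d20:-→d21:-→d22:-→d23:-→d24:-→d25:-→d26:-→d27:-→d28:H0  best=H0
  ? 58.26.107.4  path d0:-→d1:-→d2:-→d3:-→d4:-→d5:-→d6:-→d7:-→d8:-→d9:-→d10:-→d11:-→d12:-→d13:-→d14:-→d15:H3→d16:-→d17:-→d18:-→d19:H1→d20:-→d21:-→d22:-→d23:-→d24:H0  best=H0
  + 251.38.103.224/28 (H2) depth=28
  ? 58.26.107.2  path d0:-→d1:-→d2:-→d3:-→d4:-→d5:-→d6:-→d7:-→d8:-→d9:-→d10:-→d11:-→d12:-→d13:-→d14:-→d15:H3→d16:-→d17:-→d18:-→d19:H1→d20:-→d21:-→d22:-→d23:-→d24:H0  best=H0

== LOOKUPS ==
["H3","H1","H0","H3","H2","H3","H1","H0","H0","H0"]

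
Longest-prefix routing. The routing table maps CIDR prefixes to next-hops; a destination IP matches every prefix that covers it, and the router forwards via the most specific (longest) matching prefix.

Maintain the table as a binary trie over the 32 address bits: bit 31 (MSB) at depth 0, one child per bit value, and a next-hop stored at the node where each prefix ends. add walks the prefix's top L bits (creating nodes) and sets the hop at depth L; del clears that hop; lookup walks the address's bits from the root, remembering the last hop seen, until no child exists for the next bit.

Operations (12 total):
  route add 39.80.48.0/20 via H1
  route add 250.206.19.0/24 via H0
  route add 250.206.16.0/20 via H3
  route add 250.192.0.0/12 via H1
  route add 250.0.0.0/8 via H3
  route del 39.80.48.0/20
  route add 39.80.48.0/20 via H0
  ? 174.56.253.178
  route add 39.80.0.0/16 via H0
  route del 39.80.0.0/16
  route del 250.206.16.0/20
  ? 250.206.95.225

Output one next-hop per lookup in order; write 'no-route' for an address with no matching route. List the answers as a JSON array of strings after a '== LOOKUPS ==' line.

Apply in order:
  add 39.80.48.0/20 -> H1 at depth 20
  add 250.206.19.0/24 -> H0 at depth 24
  add 250.206.16.0/20 -> H3 at depth 20
  add 250.192.0.0/12 -> H1 at depth 12
  add 250.0.0.0/8 -> H3 at depth 8
  del 39.80.48.0/20 (clear depth 20)
  add 39.80.48.0/20 -> H0 at depth 20
  ? 174.56.253.178  path d0:-→d1:-  best=no-route
  add 39.80.0.0/16 -> H0 at depth 16
  del 39.80.0.0/16 (clear depth 16)
  del 250.206.16.0/20 (clear depth 20)
  ? 250.206.95.225  path d0:-→d1:-→d2:-→d3:-→d4:-→d5:-→d6:-→d7:-→d8:H3→d9:-→d10:-→d11:-→d12:H1→d13:-→d14:-→d15:-→d16:-→d17:-  best=H1

== LOOKUPS ==
["no-route","H1"]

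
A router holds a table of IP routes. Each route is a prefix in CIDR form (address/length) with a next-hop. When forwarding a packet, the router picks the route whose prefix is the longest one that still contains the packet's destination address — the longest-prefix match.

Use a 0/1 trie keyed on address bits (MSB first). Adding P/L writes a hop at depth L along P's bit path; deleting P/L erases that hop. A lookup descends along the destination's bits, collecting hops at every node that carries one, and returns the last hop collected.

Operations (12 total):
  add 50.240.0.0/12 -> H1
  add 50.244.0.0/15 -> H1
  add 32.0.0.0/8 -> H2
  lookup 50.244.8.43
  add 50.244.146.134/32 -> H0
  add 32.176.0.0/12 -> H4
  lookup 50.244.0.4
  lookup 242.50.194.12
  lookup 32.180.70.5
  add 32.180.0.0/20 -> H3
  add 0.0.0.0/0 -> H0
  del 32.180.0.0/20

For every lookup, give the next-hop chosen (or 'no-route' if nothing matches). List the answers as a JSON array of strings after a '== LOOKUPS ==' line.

Process each operation:
  + 50.240.0.0/12 (H1) depth=12
  + 50.244.0.0/15 (H1) depth=15
  + 32.0.0.0/8 (H2) depth=8
  lookup 50.244.8.43: bits 001100101111010 walk d0:-→d1:-→d2:-→d3:-→d4:-→d5:-→d6:-→d7:-→d8:-→d9:-→d10:-→d11:-→d12:H1→d13:-→d14:-→d15:H1 -> H1
  + 50.244.146.134/32 (H0) depth=32
  + 32.176.0.0/12 (H4) depth=12
  lookup 50.244.0.4: bits 0011001011110100 walk d0:-→d1:-→d2:-→d3:-→d4:-→d5:-→d6:-→d7:-→d8:-→d9:-→d10:-→d11:-→d12:H1→d13:-→d14:-→d15:H1→d16:- -> H1
  lookup 242.50.194.12: bits ε walk d0:- -> no-route
  lookup 32.180.70.5: bits 001000001011 walk d0:-→d1:-→d2:-→d3:-→d4:-→d5:-→d6:-→d7:-→d8:H2→d9:-→d10:-→d11:-→d12:H4 -> H4
  + 32.180.0.0/20 (H3) depth=20
  + 0.0.0.0/0 (H0) depth=0
  del 32.180.0.0/20 (clear depth 20)

== LOOKUPS ==
["H1","H1","no-route","H4"]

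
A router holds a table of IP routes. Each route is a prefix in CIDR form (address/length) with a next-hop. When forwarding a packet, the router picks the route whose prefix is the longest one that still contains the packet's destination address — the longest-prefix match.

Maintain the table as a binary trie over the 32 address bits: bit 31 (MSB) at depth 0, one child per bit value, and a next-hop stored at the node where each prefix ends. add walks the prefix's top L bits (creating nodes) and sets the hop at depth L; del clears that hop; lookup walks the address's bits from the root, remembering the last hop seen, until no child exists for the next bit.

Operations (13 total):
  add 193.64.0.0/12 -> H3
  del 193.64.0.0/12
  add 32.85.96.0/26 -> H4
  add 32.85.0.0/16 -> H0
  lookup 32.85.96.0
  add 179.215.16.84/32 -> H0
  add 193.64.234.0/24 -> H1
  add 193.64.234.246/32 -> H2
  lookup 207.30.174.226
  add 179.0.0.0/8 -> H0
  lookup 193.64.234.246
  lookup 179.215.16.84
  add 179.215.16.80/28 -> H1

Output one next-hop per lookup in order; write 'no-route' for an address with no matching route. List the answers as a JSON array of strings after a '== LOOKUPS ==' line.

Trace:
  add 193.64.0.0/12 -> H3 at depth 12
  - 193.64.0.0/12 clear@12
  add 32.85.96.0/26 -> H4 at depth 26
  add 32.85.0.0/16 -> H0 at depth 16
  lookup 32.85.96.0: bits 00100000010101010110000000 walk d0:-→d1:-→d2:-→d3:-→d4:-→d5:-→d6:-→d7:-→d8:-→d9:-→d10:-→d11:-→d12:-→d13:-→d14:-→d15:-→d16:H0→d17:-→d18:-→d19:-→d20:-→d21:-→d22:-→d23:-→d24:-→d25:-→d26:H4 -> H4
  add 179.215.16.84/32 -> H0 at depth 32
  add 193.64.234.0/24 -> H1 at depth 24
  add 193.64.234.246/32 -> H2 at depth 32
  lookup 207.30.174.226: bits 1100 walk d0:-→d1:-→d2:-→d3:-→d4:- -> no-route
  add 179.0.0.0/8 -> H0 at depth 8
  lookup 193.64.234.246: bits 11000001010000001110101011110110 walk d0:-→d1:-→d2:-→d3:-→d4:-→d5:-→d6:-→d7:-→d8:-→d9:-→d10:-→d11:-→d12:-→d13:-→d14:-→d15:-→d16:-→d17:-→d18:-→d19:-→d20:-→d21:-→d22:-→d23:-→d24:H1→d25:-→d26:-→d27:-→d28:-→d29:-→d30:-→d31:-→d32:H2 -> H2
  lookup 179.215.16.84: bits 10110011110101110001000001010100 walk d0:-→d1:-→d2:-→d3:-→d4:-→d5:-→d6:-→d7:-→d8:H0→d9:-→d10:-→d11:-→d12:-→d13:-→d14:-→d15:-→d16:-→d17:-→d18:-→d19:-→d20:-→d21:-→d22:-→d23:-→d24:-→d25:-→d26:-→d27:-→d28:-→d29:-→d30:-→d31:-→d32:H0 -> H0
  add 179.215.16.80/28 -> H1 at depth 28

== LOOKUPS ==
["H4","no-route","H2","H0"]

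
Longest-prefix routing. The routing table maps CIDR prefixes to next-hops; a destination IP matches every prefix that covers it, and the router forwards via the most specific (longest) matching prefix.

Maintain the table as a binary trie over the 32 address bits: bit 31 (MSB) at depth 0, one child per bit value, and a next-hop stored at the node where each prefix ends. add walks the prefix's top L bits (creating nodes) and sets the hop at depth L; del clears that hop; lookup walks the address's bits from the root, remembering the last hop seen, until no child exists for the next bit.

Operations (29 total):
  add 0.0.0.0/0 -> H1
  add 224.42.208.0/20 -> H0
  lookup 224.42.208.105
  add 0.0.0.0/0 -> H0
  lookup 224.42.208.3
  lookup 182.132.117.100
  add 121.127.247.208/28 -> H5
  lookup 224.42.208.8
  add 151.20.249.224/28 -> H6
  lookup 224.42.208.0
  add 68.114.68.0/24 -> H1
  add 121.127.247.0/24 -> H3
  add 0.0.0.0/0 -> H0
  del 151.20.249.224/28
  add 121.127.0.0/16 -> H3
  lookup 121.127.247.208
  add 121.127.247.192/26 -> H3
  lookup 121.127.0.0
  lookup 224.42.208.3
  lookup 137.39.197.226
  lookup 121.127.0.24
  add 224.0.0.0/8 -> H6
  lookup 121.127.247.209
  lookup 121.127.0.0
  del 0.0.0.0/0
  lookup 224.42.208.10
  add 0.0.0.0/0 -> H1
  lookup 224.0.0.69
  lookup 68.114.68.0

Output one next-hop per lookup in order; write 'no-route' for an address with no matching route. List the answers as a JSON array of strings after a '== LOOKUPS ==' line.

Trace:
  add 0.0.0.0/0 -> H1 at depth 0
  add 224.42.208.0/20 -> H0 at depth 20
  ? 224.42.208.105  path d0:H1→d1:-→d2:-→d3:-→d4:-→d5:-→d6:-→d7:-→d8:-→d9:-→d10:-→d11:-→d12:-→d13:-→d14:-→d15:-→d16:-→d17:-→d18:-→d19:-→d20:H0  best=H0
  add 0.0.0.0/0 -> H0 at depth 0
  ? 224.42.208.3  path d0:H0→d1:-→d2:-→d3:-→d4:-→d5:-→d6:-→d7:-→d8:-→d9:-→d10:-→d11:-→d12:-→d13:-→d14:-→d15:-→d16:-→d17:-→d18:-→d19:-→d20:H0  best=H0
  ? 182.132.117.100  path d0:H0→d1:-  best=H0
  add 121.127.247.208/28 -> H5 at depth 28
  ? 224.42.208.8  path d0:H0→d1:-→d2:-→d3:-→d4:-→d5:-→d6:-→d7:-→d8:-→d9:-→d10:-→d11:-→d12:-→d13:-→d14:-→d15:-→d16:-→d17:-→d18:-→d19:-→d20:H0  best=H0
  add 151.20.249.224/28 -> H6 at depth 28
  ? 224.42.208.0  path d0:H0→d1:-→d2:-→d3:-→d4:-→d5:-→d6:-→d7:-→d8:-→d9:-→d10:-→d11:-→d12:-→d13:-→d14:-→d15:-→d16:-→d17:-→d18:-→d19:-→d20:H0  best=H0
  add 68.114.68.0/24 -> H1 at depth 24
  add 121.127.247.0/24 -> H3 at depth 24
  add 0.0.0.0/0 -> H0 at depth 0
  - 151.20.249.224/28 clear@28
  add 121.127.0.0/16 -> H3 at depth 16
  ? 121.127.247.208  path d0:H0→d1:-→d2:-→d3:-→d4:-→d5:-→d6:-→d7:-→d8:-→d9:-→d10:-→d11:-→d12:-→d13:-→d14:-→d15:-→d16:H3→d17:-→d18:-→d19:-→d20:-→d21:-→d22:-→d23:-→d24:H3→d25:-→d26:-→d27:-→d28:H5  best=H5
  add 121.127.247.192/26 -> H3 at depth 26
  ? 121.127.0.0  path d0:H0→d1:-→d2:-→d3:-→d4:-→d5:-→d6:-→d7:-→d8:-→d9:-→d10:-→d11:-→d12:-→d13:-→d14:-→d15:-→d16:H3  best=H3
  ? 224.42.208.3  path d0:H0→d1:-→d2:-→d3:-→d4:-→d5:-→d6:-→d7:-→d8:-→d9:-→d10:-→d11:-→d12:-→d13:-→d14:-→d15:-→d16:-→d17:-→d18:-→d19:-→d20:H0  best=H0
  ? 137.39.197.226  path d0:H0→d1:-→d2:-→d3:-  best=H0
  ? 121.127.0.24  path d0:H0→d1:-→d2:-→d3:-→d4:-→d5:-→d6:-→d7:-→d8:-→d9:-→d10:-→d11:-→d12:-→d13:-→d14:-→d15:-→d16:H3  best=H3
  add 224.0.0.0/8 -> H6 at depth 8
  ? 121.127.247.209  path d0:H0→d1:-→d2:-→d3:-→d4:-→d5:-→d6:-→d7:-→d8:-→d9:-→d10:-→d11:-→d12:-→d13:-→d14:-→d15:-→d16:H3→d17:-→d18:-→d19:-→d20:-→d21:-→d22:-→d23:-→d24:H3→d25:-→d26:H3→d27:-→d28:H5  best=H5
  ? 121.127.0.0  path d0:H0→d1:-→d2:-→d3:-→d4:-→d5:-→d6:-→d7:-→d8:-→d9:-→d10:-→d11:-→d12:-→d13:-→d14:-→d15:-→d16:H3  best=H3
  - 0.0.0.0/0 clear@0
  ? 224.42.208.10  path d0:-→d1:-→d2:-→d3:-→d4:-→d5:-→d6:-→d7:-→d8:H6→d9:-→d10:-→d11:-→d12:-→d13:-→d14:-→d15:-→d16:-→d17:-→d18:-→d19:-→d20:H0  best=H0
  add 0.0.0.0/0 -> H1 at depth 0
  ? 224.0.0.69  path d0:H1→d1:-→d2:-→d3:-→d4:-→d5:-→d6:-→d7:-→d8:H6→d9:-→d10:-  best=H6
  ? 68.114.68.0  path d0:H1→d1:-→d2:-→d3:-→d4:-→d5:-→d6:-→d7:-→d8:-→d9:-→d10:-→d11:-→d12:-→d13:-→d14:-→d15:-→d16:-→d17:-→d18:-→d19:-→d20:-→d21:-→d22:-→d23:-→d24:H1  best=H1

== LOOKUPS ==
["H0","H0","H0","H0","H0","H5","H3","H0","H0","H3","H5","H3","H0","H6","H1"]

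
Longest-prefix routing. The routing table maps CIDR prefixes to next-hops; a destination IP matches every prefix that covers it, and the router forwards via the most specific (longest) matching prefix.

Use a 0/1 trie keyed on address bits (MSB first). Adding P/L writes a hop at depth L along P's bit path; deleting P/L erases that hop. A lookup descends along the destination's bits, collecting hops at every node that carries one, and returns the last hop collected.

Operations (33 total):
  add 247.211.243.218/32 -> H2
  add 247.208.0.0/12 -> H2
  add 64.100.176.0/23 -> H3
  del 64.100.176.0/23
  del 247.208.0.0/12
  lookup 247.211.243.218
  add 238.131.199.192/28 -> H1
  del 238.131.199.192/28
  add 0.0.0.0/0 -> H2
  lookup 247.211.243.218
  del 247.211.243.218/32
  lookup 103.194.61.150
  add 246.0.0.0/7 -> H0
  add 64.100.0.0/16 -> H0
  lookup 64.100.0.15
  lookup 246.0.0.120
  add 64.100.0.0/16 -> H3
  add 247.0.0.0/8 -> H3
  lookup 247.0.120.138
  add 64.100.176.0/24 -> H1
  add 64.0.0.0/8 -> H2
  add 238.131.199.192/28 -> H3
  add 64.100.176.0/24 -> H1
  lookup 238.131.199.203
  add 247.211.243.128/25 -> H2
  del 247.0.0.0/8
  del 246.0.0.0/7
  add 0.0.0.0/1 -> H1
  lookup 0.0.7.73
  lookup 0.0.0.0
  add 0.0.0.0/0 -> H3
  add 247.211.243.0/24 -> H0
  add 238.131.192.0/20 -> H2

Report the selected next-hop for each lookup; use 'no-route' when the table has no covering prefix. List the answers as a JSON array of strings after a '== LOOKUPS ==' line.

Apply in order:
  add 247.211.243.218/32 -> H2 at depth 32
  add 247.208.0.0/12 -> H2 at depth 12
  add 64.100.176.0/23 -> H3 at depth 23
  del 64.100.176.0/23 (clear depth 23)
  del 247.208.0.0/12 (clear depth 12)
  ? 247.211.243.218  path d0:-→d1:-→d2:-→d3:-→d4:-→d5:-→d6:-→d7:-→d8:-→d9:-→d10:-→d11:-→d12:-→d13:-→d14:-→d15:-→d16:-→d17:-→d18:-→d19:-→d20:-→d21:-→d22:-→d23:-→d24:-→d25:-→d26:-→d27:-→d28:-→d29:-→d30:-→d31:-→d32:H2  best=H2
  add 238.131.199.192/28 -> H1 at depth 28
  del 238.131.199.192/28 (clear depth 28)
  add 0.0.0.0/0 -> H2 at depth 0
  ? 247.211.243.218  path d0:H2→d1:-→d2:-→d3:-→d4:-→d5:-→d6:-→d7:-→d8:-→d9:-→d10:-→d11:-→d12:-→d13:-→d14:-→d15:-→d16:-→d17:-→d18:-→d19:-→d20:-→d21:-→d22:-→d23:-→d24:-→d25:-→d26:-→d27:-→d28:-→d29:-→d30:-→d31:-→d32:H2  best=H2
  del 247.211.243.218/32 (clear depth 32)
  ? 103.194.61.150  path d0:H2→d1:-→d2:-  best=H2
  add 246.0.0.0/7 -> H0 at depth 7
  add 64.100.0.0/16 -> H0 at depth 16
  ? 64.100.0.15  path d0:H2→d1:-→d2:-→d3:-→d4:-→d5:-→d6:-→d7:-→d8:-→d9:-→d10:-→d11:-→d12:-→d13:-→d14:-→d15:-→d16:H0  best=H0
  ? 246.0.0.120  path d0:H2→d1:-→d2:-→d3:-→d4:-→d5:-→d6:-→d7:H0  best=H0
  add 64.100.0.0/16 -> H3 at depth 16
  add 247.0.0.0/8 -> H3 at depth 8
  ? 247.0.120.138  path d0:H2→d1:-→d2:-→d3:-→d4:-→d5:-→d6:-→d7:H0→d8:H3  best=H3
  add 64.100.176.0/24 -> H1 at depth 24
  add 64.0.0.0/8 -> H2 at depth 8
  add 238.131.199.192/28 -> H3 at depth 28
  add 64.100.176.0/24 -> H1 at depth 24
  ? 238.131.199.203  path d0:H2→d1:-→d2:-→d3:-→d4:-→d5:-→d6:-→d7:-→d8:-→d9:-→d10:-→d11:-→d12:-→d13:-→d14:-→d15:-→d16:-→d17:-→d18:-→d19:-→d20:-→d21:-→d22:-→d23:-→d24:-→d25:-→d26:-→d27:-→d28:H3  best=H3
  add 247.211.243.128/25 -> H2 at depth 25
  del 247.0.0.0/8 (clear depth 8)
  del 246.0.0.0/7 (clear depth 7)
  add 0.0.0.0/1 -> H1 at depth 1
  ? 0.0.7.73  path d0:H2→d1:H1  best=H1
  ? 0.0.0.0  path d0:H2→d1:H1  best=H1
  add 0.0.0.0/0 -> H3 at depth 0
  add 247.211.243.0/24 -> H0 at depth 24
  add 238.131.192.0/20 -> H2 at depth 20

== LOOKUPS ==
["H2","H2","H2","H0","H0","H3","H3","H1","H1"]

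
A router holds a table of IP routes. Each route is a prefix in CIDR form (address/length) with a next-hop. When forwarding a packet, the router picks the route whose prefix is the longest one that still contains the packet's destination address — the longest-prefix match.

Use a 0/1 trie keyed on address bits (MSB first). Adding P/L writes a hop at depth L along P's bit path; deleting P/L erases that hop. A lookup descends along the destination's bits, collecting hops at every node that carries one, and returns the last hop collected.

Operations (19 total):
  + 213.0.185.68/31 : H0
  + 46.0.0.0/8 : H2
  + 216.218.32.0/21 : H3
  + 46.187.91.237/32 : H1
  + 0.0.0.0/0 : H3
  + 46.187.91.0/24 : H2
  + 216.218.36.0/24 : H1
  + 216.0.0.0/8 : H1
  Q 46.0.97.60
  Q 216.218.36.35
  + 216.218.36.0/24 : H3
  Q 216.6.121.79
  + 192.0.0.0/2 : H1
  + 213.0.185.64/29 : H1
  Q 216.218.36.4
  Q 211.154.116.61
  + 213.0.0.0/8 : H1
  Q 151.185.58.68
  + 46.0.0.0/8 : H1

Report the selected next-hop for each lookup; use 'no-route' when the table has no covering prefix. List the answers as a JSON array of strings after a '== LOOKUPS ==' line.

Process each operation:
  + 213.0.185.68/31 (H0) depth=31
  + 46.0.0.0/8 (H2) depth=8
  + 216.218.32.0/21 (H3) depth=21
  + 46.187.91.237/32 (H1) depth=32
  + 0.0.0.0/0 (H3) depth=0
  + 46.187.91.0/24 (H2) depth=24
  + 216.218.36.0/24 (H1) depth=24
  + 216.0.0.0/8 (H1) depth=8
  lookup 46.0.97.60: bits 00101110 walk d0:H3→d1:-→d2:-→d3:-→d4:-→d5:-→d6:-→d7:-→d8:H2 -> H2
  lookup 216.218.36.35: bits 110110001101101000100100 walk d0:H3→d1:-→d2:-→d3:-→d4:-→d5:-→d6:-→d7:-→d8:H1→d9:-→d10:-→d11:-→d12:-→d13:-→d14:-→d15:-→d16:-→d17:-→d18:-→d19:-→d20:-→d21:H3→d22:-→d23:-→d24:H1 -> H1
  + 216.218.36.0/24 (H3) depth=24
  lookup 216.6.121.79: bits 11011000 walk d0:H3→d1:-→d2:-→d3:-→d4:-→d5:-→d6:-→d7:-→d8:H1 -> H1
  + 192.0.0.0/2 (H1) depth=2
  + 213.0.185.64/29 (H1) depth=29
  lookup 216.218.36.4: bits 110110001101101000100100 walk d0:H3→d1:-→d2:H1→d3:-→d4:-→d5:-→d6:-→d7:-→d8:H1→d9:-→d10:-→d11:-→d12:-→d13:-→d14:-→d15:-→d16:-→d17:-→d18:-→d19:-→d20:-→d21:H3→d22:-→d23:-→d24:H3 -> H3
  lookup 211.154.116.61: bits 11010 walk d0:H3→d1:-→d2:H1→d3:-→d4:-→d5:- -> H1
  + 213.0.0.0/8 (H1) depth=8
  lookup 151.185.58.68: bits 1 walk d0:H3→d1:- -> H3
  + 46.0.0.0/8 (H1) depth=8

== LOOKUPS ==
["H2","H1","H1","H3","H1","H3"]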